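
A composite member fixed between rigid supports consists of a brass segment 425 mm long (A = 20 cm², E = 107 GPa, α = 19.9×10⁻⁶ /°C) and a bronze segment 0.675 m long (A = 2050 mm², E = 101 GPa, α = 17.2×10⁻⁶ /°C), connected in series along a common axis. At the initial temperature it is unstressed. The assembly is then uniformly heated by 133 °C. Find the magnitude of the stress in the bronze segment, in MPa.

σ ≈ 248 MPa (compressive)

With the walls removed the bar would change length by δ_free = Σ αᵢΔT Lᵢ = 19.9×10⁻⁶×133×425 + 17.2×10⁻⁶×133×675 = 2.669 mm.
The walls prevent any net length change, so an axial force P (same in every segment) develops. Compatibility: P · Σ Lᵢ/(AᵢEᵢ) = δ_free.
Σ Lᵢ/(AᵢEᵢ) = 425/(2000×107×10³) + 675/(2050×101×10³) = 5.246×10⁻⁶ mm/N.
P = 2.669 / 5.246×10⁻⁶ = 508800 N = 508.8 kN, compressive.
σ_{bronze} = P / A = 508800 / 2050 = 248.2 MPa.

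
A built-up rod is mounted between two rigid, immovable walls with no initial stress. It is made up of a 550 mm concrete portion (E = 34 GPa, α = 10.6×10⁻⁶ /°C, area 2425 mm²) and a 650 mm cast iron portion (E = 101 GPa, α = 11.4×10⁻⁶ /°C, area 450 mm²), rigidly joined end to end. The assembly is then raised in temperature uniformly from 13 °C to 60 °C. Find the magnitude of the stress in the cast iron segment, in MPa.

σ ≈ 65.9 MPa (compressive)

Free thermal expansion of the whole bar: Σ αᵢΔT Lᵢ = 10.6×10⁻⁶×47×550 + 11.4×10⁻⁶×47×650 = 0.6223 mm.
The walls prevent any net length change, so an axial force P (same in every segment) develops. Compatibility: P · Σ Lᵢ/(AᵢEᵢ) = δ_free.
The series flexibility is Σ Lᵢ/(AᵢEᵢ) = 550/(2425×34×10³) + 650/(450×101×10³) = 2.097×10⁻⁵ mm/N.
Hence P = δ_free / Σ(L/AE) = 0.6223/2.097×10⁻⁵ = 29.67 kN (compressive).
σ_{cast iron} = P / A = 29670 / 450 = 65.94 MPa.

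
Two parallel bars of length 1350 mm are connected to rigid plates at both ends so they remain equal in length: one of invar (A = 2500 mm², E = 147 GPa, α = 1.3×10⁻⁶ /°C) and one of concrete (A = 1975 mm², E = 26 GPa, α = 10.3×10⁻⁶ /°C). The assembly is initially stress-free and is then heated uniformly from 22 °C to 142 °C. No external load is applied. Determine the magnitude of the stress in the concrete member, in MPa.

Equilibrium of a rigid end plate with no external load gives equal and opposite internal forces ±P in the two members. Since α_{concrete} > α_{invar}, heating drives the concrete into compression and the invar into tension.
Equating the net (thermal + elastic) strains gives |α₁ − α₂|·ΔT = P·[1/(A₁E₁) + 1/(A₂E₂)].
|α₁ − α₂|·ΔT = 9×10⁻⁶ × 120 = 0.00108.
1/(A₁E₁) + 1/(A₂E₂) = 1/(2500×147×10³) + 1/(1975×26×10³) = 2.22×10⁻⁸ N⁻¹.
So P = 0.00108 / 2.22×10⁻⁸ = 48.66 kN.
σ_{concrete} = P/A₂ = 48660/1975 = 24.64 MPa, compressive.

σ ≈ 24.6 MPa (compressive)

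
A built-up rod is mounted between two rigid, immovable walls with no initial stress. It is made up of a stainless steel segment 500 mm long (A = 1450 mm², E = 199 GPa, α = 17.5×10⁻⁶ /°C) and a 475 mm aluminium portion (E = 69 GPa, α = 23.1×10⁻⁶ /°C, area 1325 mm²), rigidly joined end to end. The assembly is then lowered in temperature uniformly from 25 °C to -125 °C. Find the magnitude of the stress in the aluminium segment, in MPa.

Free thermal contraction of the whole bar: Σ αᵢΔT Lᵢ = 17.5×10⁻⁶×150×500 + 23.1×10⁻⁶×150×475 = 2.958 mm.
The walls prevent any net length change, so an axial force P (same in every segment) develops. Compatibility: P · Σ Lᵢ/(AᵢEᵢ) = δ_free.
The series flexibility is Σ Lᵢ/(AᵢEᵢ) = 500/(1450×199×10³) + 475/(1325×69×10³) = 6.928×10⁻⁶ mm/N.
P = 2.958 / 6.928×10⁻⁶ = 427000 N = 427 kN, tensile.
σ_{aluminium} = P / A = 427000 / 1325 = 322.3 MPa.

σ ≈ 322 MPa (tensile)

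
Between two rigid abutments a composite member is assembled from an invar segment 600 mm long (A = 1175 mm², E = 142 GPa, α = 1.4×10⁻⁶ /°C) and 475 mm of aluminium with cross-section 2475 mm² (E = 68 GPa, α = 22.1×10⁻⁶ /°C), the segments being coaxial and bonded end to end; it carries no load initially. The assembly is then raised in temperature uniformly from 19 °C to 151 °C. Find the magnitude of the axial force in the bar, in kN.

P ≈ 233 kN (compressive)

Free thermal expansion of the whole bar: Σ αᵢΔT Lᵢ = 1.4×10⁻⁶×132×600 + 22.1×10⁻⁶×132×475 = 1.497 mm.
The rigid supports impose zero overall length change; the single axial force P common to all segments must satisfy P Σ Lᵢ/(AᵢEᵢ) = δ_free.
Σ Lᵢ/(AᵢEᵢ) = 600/(1175×142×10³) + 475/(2475×68×10³) = 6.418×10⁻⁶ mm/N.
Hence P = δ_free / Σ(L/AE) = 1.497/6.418×10⁻⁶ = 233.2 kN (compressive).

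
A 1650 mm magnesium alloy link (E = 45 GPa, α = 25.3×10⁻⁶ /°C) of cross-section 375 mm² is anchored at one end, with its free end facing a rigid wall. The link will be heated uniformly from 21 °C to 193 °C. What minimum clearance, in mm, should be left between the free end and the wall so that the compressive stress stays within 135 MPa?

Free expansion if unrestrained: δ_free = αΔT L = 25.3×10⁻⁶ × 172 × 1650 = 7.18 mm.
A stress of 135 MPa corresponds to the wall pushing the link back by σL/E = 135×1650/(45×10³) = 4.95 mm.
The gap must absorb the remainder: g_min = 7.18 − 4.95 = 2.23 mm.

g ≈ 2.23 mm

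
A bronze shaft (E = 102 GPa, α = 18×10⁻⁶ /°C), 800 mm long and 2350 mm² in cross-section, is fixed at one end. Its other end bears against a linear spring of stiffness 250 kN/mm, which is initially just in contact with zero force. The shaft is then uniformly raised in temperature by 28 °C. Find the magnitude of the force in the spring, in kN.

P ≈ 55 kN

If the spring were absent the shaft would lengthen by αΔT L = 18×10⁻⁶ × 28 × 800 = 0.4032 mm.
With a force P in the spring, the elastic change of the shaft is PL/(AE) and that of the spring is P/k; compatibility requires their sum to equal δ_free.
So P = δ_free / [L/(AE) + 1/k] = 0.4032 / [ 800/(2350×102×10³) + 1/(250×10³) ].
P = 0.4032 / 7.338×10⁻⁶ = 54950 N.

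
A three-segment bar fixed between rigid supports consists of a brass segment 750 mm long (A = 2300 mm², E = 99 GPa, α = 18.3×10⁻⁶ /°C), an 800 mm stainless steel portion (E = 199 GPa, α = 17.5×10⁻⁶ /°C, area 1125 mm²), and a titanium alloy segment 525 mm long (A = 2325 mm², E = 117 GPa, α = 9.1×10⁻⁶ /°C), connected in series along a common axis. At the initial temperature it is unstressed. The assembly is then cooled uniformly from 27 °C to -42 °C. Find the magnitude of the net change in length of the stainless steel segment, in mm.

|ΔL| ≈ 0.055 mm

If the supports were absent, the total length change would be Σ αᵢΔT Lᵢ = 18.3×10⁻⁶×69×750 + 17.5×10⁻⁶×69×800 + 9.1×10⁻⁶×69×525 = 2.243 mm.
Since the ends are fixed, an axial force P builds up, equal in every segment, with P · Σ Lᵢ/(AᵢEᵢ) = δ_free.
Σ Lᵢ/(AᵢEᵢ) = 750/(2300×99×10³) + 800/(1125×199×10³) + 525/(2325×117×10³) = 8.797×10⁻⁶ mm/N.
Hence P = δ_free / Σ(L/AE) = 2.243/8.797×10⁻⁶ = 254.9 kN (tensile).
For the stainless steel segment, free thermal change = 17.5×10⁻⁶×69×800 = 0.966 mm and elastic change from P = 254900×800/(1125×199×10³) = 0.911 mm; these oppose, so the net change is 0.055 mm (segment shortens).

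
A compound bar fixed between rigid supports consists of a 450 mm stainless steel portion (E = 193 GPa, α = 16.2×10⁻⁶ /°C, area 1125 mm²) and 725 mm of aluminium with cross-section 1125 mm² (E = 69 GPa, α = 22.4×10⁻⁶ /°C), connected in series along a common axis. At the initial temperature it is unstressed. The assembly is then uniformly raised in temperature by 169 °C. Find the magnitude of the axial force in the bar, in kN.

If the supports were absent, the total length change would be Σ αᵢΔT Lᵢ = 16.2×10⁻⁶×169×450 + 22.4×10⁻⁶×169×725 = 3.977 mm.
The walls prevent any net length change, so an axial force P (same in every segment) develops. Compatibility: P · Σ Lᵢ/(AᵢEᵢ) = δ_free.
Σ Lᵢ/(AᵢEᵢ) = 450/(1125×193×10³) + 725/(1125×69×10³) = 1.141×10⁻⁵ mm/N.
Hence P = δ_free / Σ(L/AE) = 3.977/1.141×10⁻⁵ = 348.4 kN (compressive).

P ≈ 348 kN (compressive)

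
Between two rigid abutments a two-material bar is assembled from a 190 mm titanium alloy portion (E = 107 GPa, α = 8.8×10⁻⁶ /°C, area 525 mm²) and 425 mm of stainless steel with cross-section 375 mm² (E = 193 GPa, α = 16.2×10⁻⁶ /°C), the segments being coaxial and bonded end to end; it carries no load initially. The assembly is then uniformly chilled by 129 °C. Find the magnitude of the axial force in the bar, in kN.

If the supports were absent, the total length change would be Σ αᵢΔT Lᵢ = 8.8×10⁻⁶×129×190 + 16.2×10⁻⁶×129×425 = 1.104 mm.
The rigid supports impose zero overall length change; the single axial force P common to all segments must satisfy P Σ Lᵢ/(AᵢEᵢ) = δ_free.
Σ Lᵢ/(AᵢEᵢ) = 190/(525×107×10³) + 425/(375×193×10³) = 9.254×10⁻⁶ mm/N.
P = 1.104 / 9.254×10⁻⁶ = 119300 N = 119.3 kN, tensile.

P ≈ 119 kN (tensile)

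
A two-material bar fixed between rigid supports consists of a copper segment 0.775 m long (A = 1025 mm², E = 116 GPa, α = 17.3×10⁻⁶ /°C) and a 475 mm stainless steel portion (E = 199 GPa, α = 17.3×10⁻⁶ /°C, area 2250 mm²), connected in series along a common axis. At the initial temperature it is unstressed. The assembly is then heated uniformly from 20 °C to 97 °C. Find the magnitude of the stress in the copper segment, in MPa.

If the supports were absent, the total length change would be Σ αᵢΔT Lᵢ = 17.3×10⁻⁶×77×775 + 17.3×10⁻⁶×77×475 = 1.665 mm.
Since the ends are fixed, an axial force P builds up, equal in every segment, with P · Σ Lᵢ/(AᵢEᵢ) = δ_free.
The series flexibility is Σ Lᵢ/(AᵢEᵢ) = 775/(1025×116×10³) + 475/(2250×199×10³) = 7.579×10⁻⁶ mm/N.
P = 1.665 / 7.579×10⁻⁶ = 219700 N = 219.7 kN, compressive.
σ_{copper} = P / A = 219700 / 1025 = 214.3 MPa.

σ ≈ 214 MPa (compressive)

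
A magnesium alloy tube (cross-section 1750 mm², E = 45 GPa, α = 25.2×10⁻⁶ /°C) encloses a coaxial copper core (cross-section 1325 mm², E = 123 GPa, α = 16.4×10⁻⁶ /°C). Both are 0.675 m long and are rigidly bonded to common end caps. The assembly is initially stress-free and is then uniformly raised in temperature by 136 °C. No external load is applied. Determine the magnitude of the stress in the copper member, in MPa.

Equilibrium of a rigid end plate with no external load gives equal and opposite internal forces ±P in the two members. Since α_{magnesium alloy} > α_{copper}, heating drives the magnesium alloy into compression and the copper into tension.
Setting the final lengths equal and cancelling L: (α₁ − α₂)ΔT = P/(A₁E₁) + P/(A₂E₂).
|α₁ − α₂|·ΔT = 8.8×10⁻⁶ × 136 = 0.001197.
1/(A₁E₁) + 1/(A₂E₂) = 1/(1750×45×10³) + 1/(1325×123×10³) = 1.883×10⁻⁸ N⁻¹.
P = 0.001197 / 1.883×10⁻⁸ = 63540 N = 63.54 kN.
σ_{copper} = P/A₂ = 63540/1325 = 47.96 MPa, tensile.

σ ≈ 48 MPa (tensile)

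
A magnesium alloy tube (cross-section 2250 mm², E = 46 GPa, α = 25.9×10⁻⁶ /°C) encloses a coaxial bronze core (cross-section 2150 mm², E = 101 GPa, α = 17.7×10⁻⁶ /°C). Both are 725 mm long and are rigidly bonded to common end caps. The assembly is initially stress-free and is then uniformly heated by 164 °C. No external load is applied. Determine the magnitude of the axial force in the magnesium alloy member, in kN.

Both members must finish at the same length. With the larger α, the magnesium alloy tends to over-expand; the plates restrain it, putting the magnesium alloy in compression and the bronze in tension. With no external load the two internal forces are equal and opposite, magnitude P.
Equating the net (thermal + elastic) strains gives |α₁ − α₂|·ΔT = P·[1/(A₁E₁) + 1/(A₂E₂)].
|α₁ − α₂|·ΔT = 8.2×10⁻⁶ × 164 = 0.001345.
1/(A₁E₁) + 1/(A₂E₂) = 1/(2250×46×10³) + 1/(2150×101×10³) = 1.427×10⁻⁸ N⁻¹.
P = 0.001345 / 1.427×10⁻⁸ = 94260 N = 94.26 kN.

P ≈ 94.3 kN (compressive in the magnesium alloy)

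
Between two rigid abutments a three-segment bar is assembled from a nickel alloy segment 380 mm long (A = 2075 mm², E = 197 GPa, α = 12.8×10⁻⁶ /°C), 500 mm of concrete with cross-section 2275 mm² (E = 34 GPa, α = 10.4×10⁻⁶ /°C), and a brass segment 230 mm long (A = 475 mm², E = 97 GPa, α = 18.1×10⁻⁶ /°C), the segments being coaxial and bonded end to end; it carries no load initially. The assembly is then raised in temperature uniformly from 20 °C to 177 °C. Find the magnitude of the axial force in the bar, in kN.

If the supports were absent, the total length change would be Σ αᵢΔT Lᵢ = 12.8×10⁻⁶×157×380 + 10.4×10⁻⁶×157×500 + 18.1×10⁻⁶×157×230 = 2.234 mm.
The rigid supports impose zero overall length change; the single axial force P common to all segments must satisfy P Σ Lᵢ/(AᵢEᵢ) = δ_free.
Σ Lᵢ/(AᵢEᵢ) = 380/(2075×197×10³) + 500/(2275×34×10³) + 230/(475×97×10³) = 1.239×10⁻⁵ mm/N.
Hence P = δ_free / Σ(L/AE) = 2.234/1.239×10⁻⁵ = 180.3 kN (compressive).

P ≈ 180 kN (compressive)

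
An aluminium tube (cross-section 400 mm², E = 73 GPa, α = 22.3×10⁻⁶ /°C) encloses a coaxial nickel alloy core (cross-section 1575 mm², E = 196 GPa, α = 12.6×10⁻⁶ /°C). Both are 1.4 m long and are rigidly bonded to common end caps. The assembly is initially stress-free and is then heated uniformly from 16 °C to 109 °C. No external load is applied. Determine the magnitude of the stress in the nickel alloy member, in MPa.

The aluminium has the larger α, so on heating it would change length more than the nickel alloy if both were free. The rigid plates force a common final length, so the aluminium is put into compression and the nickel alloy into tension, with equal and opposite forces P (no external load).
Equating the net (thermal + elastic) strains gives |α₁ − α₂|·ΔT = P·[1/(A₁E₁) + 1/(A₂E₂)].
|α₁ − α₂|·ΔT = 9.7×10⁻⁶ × 93 = 0.0009021.
1/(A₁E₁) + 1/(A₂E₂) = 1/(400×73×10³) + 1/(1575×196×10³) = 3.749×10⁻⁸ N⁻¹.
P = 0.0009021 / 3.749×10⁻⁸ = 24070 N = 24.07 kN.
σ_{nickel alloy} = P/A₂ = 24070/1575 = 15.28 MPa, tensile.

σ ≈ 15.3 MPa (tensile)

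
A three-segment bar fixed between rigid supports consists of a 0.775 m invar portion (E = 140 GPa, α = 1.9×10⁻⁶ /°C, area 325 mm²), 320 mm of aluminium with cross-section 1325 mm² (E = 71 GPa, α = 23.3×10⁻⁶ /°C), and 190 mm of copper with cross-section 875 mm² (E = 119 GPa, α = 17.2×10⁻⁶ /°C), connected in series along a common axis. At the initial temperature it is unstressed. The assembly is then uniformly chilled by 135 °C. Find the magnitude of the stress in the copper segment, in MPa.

If the supports were absent, the total length change would be Σ αᵢΔT Lᵢ = 1.9×10⁻⁶×135×775 + 23.3×10⁻⁶×135×320 + 17.2×10⁻⁶×135×190 = 1.647 mm.
Since the ends are fixed, an axial force P builds up, equal in every segment, with P · Σ Lᵢ/(AᵢEᵢ) = δ_free.
The series flexibility is Σ Lᵢ/(AᵢEᵢ) = 775/(325×140×10³) + 320/(1325×71×10³) + 190/(875×119×10³) = 2.226×10⁻⁵ mm/N.
So P = 1.647 / 2.226×10⁻⁵ = 73.97 kN, tensile.
σ_{copper} = P / A = 73970 / 875 = 84.54 MPa.

σ ≈ 84.5 MPa (tensile)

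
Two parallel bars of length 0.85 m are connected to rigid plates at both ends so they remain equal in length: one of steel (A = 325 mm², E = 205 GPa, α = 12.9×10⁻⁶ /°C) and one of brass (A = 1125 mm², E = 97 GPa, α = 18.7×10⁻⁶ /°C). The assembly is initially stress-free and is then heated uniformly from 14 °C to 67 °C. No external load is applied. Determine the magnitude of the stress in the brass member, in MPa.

The brass has the larger α, so on heating it would change length more than the steel if both were free. The rigid plates force a common final length, so the brass is put into compression and the steel into tension, with equal and opposite forces P (no external load).
Compatibility of the two members (thermal + elastic change equal): (α₁ − α₂)ΔT = P·[1/(A₁E₁) + 1/(A₂E₂)].
|α₁ − α₂|·ΔT = 5.8×10⁻⁶ × 53 = 0.0003074.
1/(A₁E₁) + 1/(A₂E₂) = 1/(325×205×10³) + 1/(1125×97×10³) = 2.417×10⁻⁸ N⁻¹.
P = 0.0003074 / 2.417×10⁻⁸ = 12720 N = 12.72 kN.
σ_{brass} = P/A₂ = 12720/1125 = 11.3 MPa, compressive.

σ ≈ 11.3 MPa (compressive)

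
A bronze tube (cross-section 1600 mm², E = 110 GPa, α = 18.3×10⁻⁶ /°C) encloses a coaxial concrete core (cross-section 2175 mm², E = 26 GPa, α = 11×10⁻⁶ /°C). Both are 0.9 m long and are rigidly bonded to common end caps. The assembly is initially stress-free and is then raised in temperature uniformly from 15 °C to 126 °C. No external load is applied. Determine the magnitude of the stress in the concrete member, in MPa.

σ ≈ 15.9 MPa (tensile)

The bronze has the larger α, so on heating it would change length more than the concrete if both were free. The rigid plates force a common final length, so the bronze is put into compression and the concrete into tension, with equal and opposite forces P (no external load).
Setting the final lengths equal and cancelling L: (α₁ − α₂)ΔT = P/(A₁E₁) + P/(A₂E₂).
|α₁ − α₂|·ΔT = 7.3×10⁻⁶ × 111 = 0.0008103.
1/(A₁E₁) + 1/(A₂E₂) = 1/(1600×110×10³) + 1/(2175×26×10³) = 2.337×10⁻⁸ N⁻¹.
P = 0.0008103 / 2.337×10⁻⁸ = 34680 N = 34.68 kN.
σ_{concrete} = P/A₂ = 34680/2175 = 15.94 MPa, tensile.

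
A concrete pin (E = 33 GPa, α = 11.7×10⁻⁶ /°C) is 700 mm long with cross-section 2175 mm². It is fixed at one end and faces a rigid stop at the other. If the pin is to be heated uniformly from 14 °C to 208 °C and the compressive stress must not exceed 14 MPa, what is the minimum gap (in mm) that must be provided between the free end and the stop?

g ≈ 1.29 mm

With no wall the pin would lengthen by αΔT L = 11.7×10⁻⁶ × 194 × 700 = 1.589 mm.
At the allowable stress the elastic shortening the wall may impose is σL/E = 14 × 700 / (33×10³) = 0.297 mm.
The gap must absorb the remainder: g_min = 1.589 − 0.297 = 1.292 mm.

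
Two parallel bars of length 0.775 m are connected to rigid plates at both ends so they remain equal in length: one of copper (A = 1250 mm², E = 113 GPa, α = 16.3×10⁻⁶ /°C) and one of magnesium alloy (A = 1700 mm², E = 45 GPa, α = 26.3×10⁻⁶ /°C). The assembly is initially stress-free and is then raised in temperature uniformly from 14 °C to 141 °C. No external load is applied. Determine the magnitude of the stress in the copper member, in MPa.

Both members must finish at the same length. With the larger α, the magnesium alloy tends to over-expand; the plates restrain it, putting the magnesium alloy in compression and the copper in tension. With no external load the two internal forces are equal and opposite, magnitude P.
Setting the final lengths equal and cancelling L: (α₁ − α₂)ΔT = P/(A₁E₁) + P/(A₂E₂).
|α₁ − α₂|·ΔT = 10×10⁻⁶ × 127 = 0.00127.
1/(A₁E₁) + 1/(A₂E₂) = 1/(1250×113×10³) + 1/(1700×45×10³) = 2.015×10⁻⁸ N⁻¹.
P = 0.00127 / 2.015×10⁻⁸ = 63020 N = 63.02 kN.
σ_{copper} = P/A₁ = 63020/1250 = 50.42 MPa, tensile.

σ ≈ 50.4 MPa (tensile)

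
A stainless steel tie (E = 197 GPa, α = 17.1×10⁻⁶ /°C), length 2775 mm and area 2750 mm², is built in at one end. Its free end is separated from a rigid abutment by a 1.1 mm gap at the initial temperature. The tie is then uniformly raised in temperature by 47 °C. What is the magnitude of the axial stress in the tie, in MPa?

Free thermal elongation = αΔT L = 17.1×10⁻⁶ × 47 × 2775 = 2.23 mm.
This exceeds the 1.1 mm gap, so the wall pushes back. The portion of expansion that must be recovered elastically is δ_free − gap = 2.23 − 1.1 = 1.13 mm.
So σ = E(δ_free − g)/L = 197×10³ × 1.13/2775 = 80.24 MPa.

σ ≈ 80.2 MPa (compressive)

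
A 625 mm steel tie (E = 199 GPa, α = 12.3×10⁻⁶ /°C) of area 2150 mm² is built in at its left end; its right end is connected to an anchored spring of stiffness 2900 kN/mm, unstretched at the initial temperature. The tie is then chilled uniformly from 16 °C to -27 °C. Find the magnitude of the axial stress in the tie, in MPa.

σ ≈ 85.2 MPa (tensile)

If the spring were absent the tie would shorten by αΔT L = 12.3×10⁻⁶ × 43 × 625 = 0.3306 mm.
Let P be the tensile force in the spring. The tie extends elastically by PL/(AE) and the spring stretches by P/k; together these equal δ_free.
P [ L/(AE) + 1/k ] = δ_free → P [ 625/(2150×199×10³) + 1/(2900×10³) ] = 0.3306.
P = 0.3306 / 1.806×10⁻⁶ = 183100 N.
σ = P/A = 183100/2150 = 85.15 MPa.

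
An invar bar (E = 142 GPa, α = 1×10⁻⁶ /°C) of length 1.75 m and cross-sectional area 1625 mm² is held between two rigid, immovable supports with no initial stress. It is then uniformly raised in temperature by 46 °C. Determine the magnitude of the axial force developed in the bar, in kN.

P ≈ 10.6 kN (compressive)

The ends cannot move, so σ = EαΔT = 142×10³ × 1×10⁻⁶ × 46 = 6.532 MPa.
Axial force P = σA = 6.532 × 1625 = 10610 N = 10.61 kN, compressive.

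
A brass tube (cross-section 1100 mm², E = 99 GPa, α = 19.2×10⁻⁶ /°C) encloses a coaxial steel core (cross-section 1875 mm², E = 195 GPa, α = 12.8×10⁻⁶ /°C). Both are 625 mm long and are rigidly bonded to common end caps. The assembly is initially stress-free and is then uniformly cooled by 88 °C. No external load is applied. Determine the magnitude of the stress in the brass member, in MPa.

σ ≈ 43 MPa (tensile)

The brass has the larger α, so on cooling it would change length more than the steel if both were free. The rigid plates force a common final length, so the brass is put into tension and the steel into compression, with equal and opposite forces P (no external load).
Setting the final lengths equal and cancelling L: (α₁ − α₂)ΔT = P/(A₁E₁) + P/(A₂E₂).
|α₁ − α₂|·ΔT = 6.4×10⁻⁶ × 88 = 0.0005632.
1/(A₁E₁) + 1/(A₂E₂) = 1/(1100×99×10³) + 1/(1875×195×10³) = 1.192×10⁻⁸ N⁻¹.
So P = 0.0005632 / 1.192×10⁻⁸ = 47.26 kN.
σ_{brass} = P/A₁ = 47260/1100 = 42.96 MPa, tensile.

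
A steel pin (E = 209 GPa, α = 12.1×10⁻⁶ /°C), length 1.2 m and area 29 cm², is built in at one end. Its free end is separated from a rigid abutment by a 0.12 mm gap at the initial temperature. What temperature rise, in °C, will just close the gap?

ΔT ≈ 8.26 °C

Contact occurs when the free expansion equals the gap: αΔT L = 0.12 mm.
ΔT = 0.12 / (12.1×10⁻⁶ × 1200) = 8.264 °C.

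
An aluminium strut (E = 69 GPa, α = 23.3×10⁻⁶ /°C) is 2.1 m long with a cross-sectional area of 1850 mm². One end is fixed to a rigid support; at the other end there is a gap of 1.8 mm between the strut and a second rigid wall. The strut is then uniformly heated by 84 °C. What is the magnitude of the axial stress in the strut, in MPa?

If the wall were absent the strut would grow by αΔT L = 23.3×10⁻⁶ × 84 × 2100 = 4.11 mm.
The gap closes (δ_free > 1.8 mm) and the wall then resists a further 4.11 − 1.8 = 2.31 mm of expansion.
That suppressed elongation corresponds to σ = E·Δ/L = 69×10³ × 2.31/2100 = 75.9 MPa.

σ ≈ 75.9 MPa (compressive)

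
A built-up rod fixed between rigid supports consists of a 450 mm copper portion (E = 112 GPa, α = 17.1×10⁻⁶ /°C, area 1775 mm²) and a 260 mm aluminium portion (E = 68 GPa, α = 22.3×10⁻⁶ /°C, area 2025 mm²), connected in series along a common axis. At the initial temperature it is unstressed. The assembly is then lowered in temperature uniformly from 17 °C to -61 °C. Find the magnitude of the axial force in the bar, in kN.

P ≈ 253 kN (tensile)

With the walls removed the bar would change length by δ_free = Σ αᵢΔT Lᵢ = 17.1×10⁻⁶×78×450 + 22.3×10⁻⁶×78×260 = 1.052 mm.
The rigid supports impose zero overall length change; the single axial force P common to all segments must satisfy P Σ Lᵢ/(AᵢEᵢ) = δ_free.
Σ Lᵢ/(AᵢEᵢ) = 450/(1775×112×10³) + 260/(2025×68×10³) = 4.152×10⁻⁶ mm/N.
So P = 1.052 / 4.152×10⁻⁶ = 253.5 kN, tensile.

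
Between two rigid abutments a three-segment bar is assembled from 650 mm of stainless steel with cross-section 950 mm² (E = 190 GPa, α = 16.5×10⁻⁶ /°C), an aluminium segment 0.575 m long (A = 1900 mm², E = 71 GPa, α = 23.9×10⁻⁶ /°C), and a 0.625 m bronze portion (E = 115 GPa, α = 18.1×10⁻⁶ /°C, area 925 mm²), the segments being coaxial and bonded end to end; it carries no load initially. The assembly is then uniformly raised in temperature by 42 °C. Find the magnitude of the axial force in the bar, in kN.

P ≈ 109 kN (compressive)

If the supports were absent, the total length change would be Σ αᵢΔT Lᵢ = 16.5×10⁻⁶×42×650 + 23.9×10⁻⁶×42×575 + 18.1×10⁻⁶×42×625 = 1.503 mm.
Since the ends are fixed, an axial force P builds up, equal in every segment, with P · Σ Lᵢ/(AᵢEᵢ) = δ_free.
Σ Lᵢ/(AᵢEᵢ) = 650/(950×190×10³) + 575/(1900×71×10³) + 625/(925×115×10³) = 1.374×10⁻⁵ mm/N.
So P = 1.503 / 1.374×10⁻⁵ = 109.4 kN, compressive.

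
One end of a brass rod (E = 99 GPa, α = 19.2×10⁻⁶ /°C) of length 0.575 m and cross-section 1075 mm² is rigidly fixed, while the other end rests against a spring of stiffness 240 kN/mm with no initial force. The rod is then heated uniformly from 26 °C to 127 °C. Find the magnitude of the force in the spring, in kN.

P ≈ 117 kN

If the spring were absent the rod would lengthen by αΔT L = 19.2×10⁻⁶ × 101 × 575 = 1.115 mm.
With a force P in the spring, the elastic change of the rod is PL/(AE) and that of the spring is P/k; compatibility requires their sum to equal δ_free.
P [ L/(AE) + 1/k ] = δ_free → P [ 575/(1075×99×10³) + 1/(240×10³) ] = 1.115.
P = 1.115 / 9.57×10⁻⁶ = 116500 N.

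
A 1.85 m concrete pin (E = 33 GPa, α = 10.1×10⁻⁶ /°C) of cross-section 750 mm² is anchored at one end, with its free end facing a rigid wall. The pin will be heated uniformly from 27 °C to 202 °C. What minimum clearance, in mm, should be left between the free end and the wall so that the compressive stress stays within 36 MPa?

g ≈ 1.25 mm

With no wall the pin would lengthen by αΔT L = 10.1×10⁻⁶ × 175 × 1850 = 3.27 mm.
At the allowable stress the elastic shortening the wall may impose is σL/E = 36 × 1850 / (33×10³) = 2.018 mm.
So the gap has to take up the difference, g_min = δ_free − σL/E = 3.27 − 2.018 = 1.252 mm.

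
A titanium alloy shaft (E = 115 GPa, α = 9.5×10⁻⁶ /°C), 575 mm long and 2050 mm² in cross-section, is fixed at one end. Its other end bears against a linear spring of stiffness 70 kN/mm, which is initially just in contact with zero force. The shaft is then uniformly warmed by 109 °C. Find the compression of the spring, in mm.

δ ≈ 0.509 mm

If the spring were absent the shaft would lengthen by αΔT L = 9.5×10⁻⁶ × 109 × 575 = 0.5954 mm.
Let P be the compressive force at the spring. The shaft shortens elastically by PL/(AE) and the spring compresses by P/k; together these equal δ_free.
P [ L/(AE) + 1/k ] = δ_free → P [ 575/(2050×115×10³) + 1/(70×10³) ] = 0.5954.
P = 0.5954 / 1.672×10⁻⁵ = 35600 N.
Spring compression = P/k = 35600/(70×10³) = 0.5086 mm.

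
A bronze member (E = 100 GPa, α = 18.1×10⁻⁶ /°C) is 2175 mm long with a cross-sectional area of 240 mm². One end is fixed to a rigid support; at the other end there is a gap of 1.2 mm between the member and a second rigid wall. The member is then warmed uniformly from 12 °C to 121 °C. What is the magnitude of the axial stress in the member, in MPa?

σ ≈ 142 MPa (compressive)

Unrestrained expansion: δ_free = αΔT L = 18.1×10⁻⁶ × 109 × 2175 = 4.291 mm.
The gap closes (δ_free > 1.2 mm) and the wall then resists a further 4.291 − 1.2 = 3.091 mm of expansion.
Compatibility: PL/(AE) = 3.091 mm, so σ = P/A = E × (3.091/2175) = 142.1 MPa.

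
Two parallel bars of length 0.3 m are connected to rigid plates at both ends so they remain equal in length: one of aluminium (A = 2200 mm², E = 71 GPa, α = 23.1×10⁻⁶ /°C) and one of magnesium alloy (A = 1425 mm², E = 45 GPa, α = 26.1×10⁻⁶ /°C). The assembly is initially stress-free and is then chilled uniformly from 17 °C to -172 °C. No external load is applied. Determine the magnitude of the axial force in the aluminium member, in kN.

P ≈ 25.8 kN (compressive in the aluminium)

The magnesium alloy has the larger α, so on cooling it would change length more than the aluminium if both were free. The rigid plates force a common final length, so the magnesium alloy is put into tension and the aluminium into compression, with equal and opposite forces P (no external load).
Compatibility of the two members (thermal + elastic change equal): (α₁ − α₂)ΔT = P·[1/(A₁E₁) + 1/(A₂E₂)].
|α₁ − α₂|·ΔT = 3×10⁻⁶ × 189 = 0.000567.
1/(A₁E₁) + 1/(A₂E₂) = 1/(2200×71×10³) + 1/(1425×45×10³) = 2.2×10⁻⁸ N⁻¹.
P = 0.000567 / 2.2×10⁻⁸ = 25780 N = 25.78 kN.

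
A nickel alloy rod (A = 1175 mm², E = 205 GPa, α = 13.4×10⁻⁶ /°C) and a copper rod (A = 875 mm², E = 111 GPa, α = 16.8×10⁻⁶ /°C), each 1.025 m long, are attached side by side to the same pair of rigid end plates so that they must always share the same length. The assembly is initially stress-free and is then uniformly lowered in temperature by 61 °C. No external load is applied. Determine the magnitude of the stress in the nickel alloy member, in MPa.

σ ≈ 12.2 MPa (compressive)

Equilibrium of a rigid end plate with no external load gives equal and opposite internal forces ±P in the two members. Since α_{copper} > α_{nickel alloy}, cooling drives the copper into tension and the nickel alloy into compression.
Equating the net (thermal + elastic) strains gives |α₁ − α₂|·ΔT = P·[1/(A₁E₁) + 1/(A₂E₂)].
|α₁ − α₂|·ΔT = 3.4×10⁻⁶ × 61 = 0.0002074.
1/(A₁E₁) + 1/(A₂E₂) = 1/(1175×205×10³) + 1/(875×111×10³) = 1.445×10⁻⁸ N⁻¹.
So P = 0.0002074 / 1.445×10⁻⁸ = 14.36 kN.
σ_{nickel alloy} = P/A₁ = 14360/1175 = 12.22 MPa, compressive.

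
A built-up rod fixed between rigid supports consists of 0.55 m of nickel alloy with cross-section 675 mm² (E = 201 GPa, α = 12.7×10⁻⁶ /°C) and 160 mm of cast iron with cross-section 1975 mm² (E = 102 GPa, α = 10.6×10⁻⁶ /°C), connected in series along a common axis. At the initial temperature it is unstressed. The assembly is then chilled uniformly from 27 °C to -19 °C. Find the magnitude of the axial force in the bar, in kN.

P ≈ 82.4 kN (tensile)

With the walls removed the bar would change length by δ_free = Σ αᵢΔT Lᵢ = 12.7×10⁻⁶×46×550 + 10.6×10⁻⁶×46×160 = 0.3993 mm.
The walls prevent any net length change, so an axial force P (same in every segment) develops. Compatibility: P · Σ Lᵢ/(AᵢEᵢ) = δ_free.
The series flexibility is Σ Lᵢ/(AᵢEᵢ) = 550/(675×201×10³) + 160/(1975×102×10³) = 4.848×10⁻⁶ mm/N.
Hence P = δ_free / Σ(L/AE) = 0.3993/4.848×10⁻⁶ = 82.37 kN (tensile).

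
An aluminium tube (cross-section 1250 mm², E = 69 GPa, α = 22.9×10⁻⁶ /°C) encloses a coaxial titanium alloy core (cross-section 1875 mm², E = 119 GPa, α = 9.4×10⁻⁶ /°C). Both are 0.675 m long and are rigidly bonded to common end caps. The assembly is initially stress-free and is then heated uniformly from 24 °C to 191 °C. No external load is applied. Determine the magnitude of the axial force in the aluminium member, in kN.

P ≈ 140 kN (compressive in the aluminium)

Both members must finish at the same length. With the larger α, the aluminium tends to over-expand; the plates restrain it, putting the aluminium in compression and the titanium alloy in tension. With no external load the two internal forces are equal and opposite, magnitude P.
Setting the final lengths equal and cancelling L: (α₁ − α₂)ΔT = P/(A₁E₁) + P/(A₂E₂).
|α₁ − α₂|·ΔT = 13.5×10⁻⁶ × 167 = 0.002254.
1/(A₁E₁) + 1/(A₂E₂) = 1/(1250×69×10³) + 1/(1875×119×10³) = 1.608×10⁻⁸ N⁻¹.
So P = 0.002254 / 1.608×10⁻⁸ = 140.2 kN.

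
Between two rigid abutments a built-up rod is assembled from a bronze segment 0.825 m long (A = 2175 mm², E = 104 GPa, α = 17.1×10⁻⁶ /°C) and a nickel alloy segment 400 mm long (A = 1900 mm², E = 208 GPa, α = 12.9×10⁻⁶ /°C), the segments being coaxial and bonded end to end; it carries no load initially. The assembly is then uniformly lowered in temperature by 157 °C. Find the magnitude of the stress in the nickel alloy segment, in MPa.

σ ≈ 342 MPa (tensile)

With the walls removed the bar would change length by δ_free = Σ αᵢΔT Lᵢ = 17.1×10⁻⁶×157×825 + 12.9×10⁻⁶×157×400 = 3.025 mm.
The walls prevent any net length change, so an axial force P (same in every segment) develops. Compatibility: P · Σ Lᵢ/(AᵢEᵢ) = δ_free.
The series flexibility is Σ Lᵢ/(AᵢEᵢ) = 825/(2175×104×10³) + 400/(1900×208×10³) = 4.659×10⁻⁶ mm/N.
So P = 3.025 / 4.659×10⁻⁶ = 649.2 kN, tensile.
σ_{nickel alloy} = P / A = 649200 / 1900 = 341.7 MPa.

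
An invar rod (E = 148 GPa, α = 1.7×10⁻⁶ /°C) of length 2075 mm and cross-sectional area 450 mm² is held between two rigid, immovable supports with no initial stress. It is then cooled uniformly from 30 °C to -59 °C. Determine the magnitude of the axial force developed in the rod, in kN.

P ≈ 10.1 kN (tensile)

With zero net strain, σ = E·αΔT = 148 GPa × 1.7×10⁻⁶ × 89 = 22.39 MPa.
P = AEαΔT = 450 × 148×10³ × 1.7×10⁻⁶ × 89 = 10.08 kN (tensile).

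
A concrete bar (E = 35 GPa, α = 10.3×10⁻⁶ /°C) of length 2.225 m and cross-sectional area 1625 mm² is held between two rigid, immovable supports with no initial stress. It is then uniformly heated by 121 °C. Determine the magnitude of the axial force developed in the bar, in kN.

Full restraint means ε = 0, so the stress is σ = EαΔT = 35×10³ × 10.3×10⁻⁶ × 121 = 43.62 MPa.
P = AEαΔT = 1625 × 35×10³ × 10.3×10⁻⁶ × 121 = 70.88 kN (compressive).

P ≈ 70.9 kN (compressive)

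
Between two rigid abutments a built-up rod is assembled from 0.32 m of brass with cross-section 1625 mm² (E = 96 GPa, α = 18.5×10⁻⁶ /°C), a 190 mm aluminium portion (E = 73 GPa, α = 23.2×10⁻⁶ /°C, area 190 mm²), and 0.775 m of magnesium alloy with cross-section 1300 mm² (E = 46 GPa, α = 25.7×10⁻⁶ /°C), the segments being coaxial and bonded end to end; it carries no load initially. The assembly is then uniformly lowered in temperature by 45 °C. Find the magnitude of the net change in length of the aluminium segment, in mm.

|ΔL| ≈ 0.451 mm

Free thermal contraction of the whole bar: Σ αᵢΔT Lᵢ = 18.5×10⁻⁶×45×320 + 23.2×10⁻⁶×45×190 + 25.7×10⁻⁶×45×775 = 1.361 mm.
Since the ends are fixed, an axial force P builds up, equal in every segment, with P · Σ Lᵢ/(AᵢEᵢ) = δ_free.
Σ Lᵢ/(AᵢEᵢ) = 320/(1625×96×10³) + 190/(190×73×10³) + 775/(1300×46×10³) = 2.871×10⁻⁵ mm/N.
Hence P = δ_free / Σ(L/AE) = 1.361/2.871×10⁻⁵ = 47.41 kN (tensile).
For the aluminium segment, free thermal change = 23.2×10⁻⁶×45×190 = 0.1984 mm and elastic change from P = 47410×190/(190×73×10³) = 0.6494 mm; these oppose, so the net change is 0.451 mm (segment lengthens).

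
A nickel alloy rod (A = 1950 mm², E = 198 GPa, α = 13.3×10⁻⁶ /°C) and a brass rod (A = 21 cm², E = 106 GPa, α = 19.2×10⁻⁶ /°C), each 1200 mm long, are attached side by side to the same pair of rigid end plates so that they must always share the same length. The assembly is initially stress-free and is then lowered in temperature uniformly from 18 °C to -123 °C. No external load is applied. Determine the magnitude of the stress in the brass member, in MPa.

σ ≈ 55.9 MPa (tensile)

Equilibrium of a rigid end plate with no external load gives equal and opposite internal forces ±P in the two members. Since α_{brass} > α_{nickel alloy}, cooling drives the brass into tension and the nickel alloy into compression.
Compatibility of the two members (thermal + elastic change equal): (α₁ − α₂)ΔT = P·[1/(A₁E₁) + 1/(A₂E₂)].
|α₁ − α₂|·ΔT = 5.9×10⁻⁶ × 141 = 0.0008319.
1/(A₁E₁) + 1/(A₂E₂) = 1/(1950×198×10³) + 1/(2100×106×10³) = 7.082×10⁻⁹ N⁻¹.
P = 0.0008319 / 7.082×10⁻⁹ = 117500 N = 117.5 kN.
σ_{brass} = P/A₂ = 117500/2100 = 55.93 MPa, tensile.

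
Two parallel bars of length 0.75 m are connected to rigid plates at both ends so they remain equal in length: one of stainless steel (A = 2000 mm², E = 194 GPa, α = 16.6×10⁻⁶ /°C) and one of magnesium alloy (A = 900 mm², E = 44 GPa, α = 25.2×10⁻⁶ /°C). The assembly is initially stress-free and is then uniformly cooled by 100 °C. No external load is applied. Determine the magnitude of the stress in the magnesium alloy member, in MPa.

Equilibrium of a rigid end plate with no external load gives equal and opposite internal forces ±P in the two members. Since α_{magnesium alloy} > α_{stainless steel}, cooling drives the magnesium alloy into tension and the stainless steel into compression.
Equating the net (thermal + elastic) strains gives |α₁ − α₂|·ΔT = P·[1/(A₁E₁) + 1/(A₂E₂)].
|α₁ − α₂|·ΔT = 8.6×10⁻⁶ × 100 = 0.00086.
1/(A₁E₁) + 1/(A₂E₂) = 1/(2000×194×10³) + 1/(900×44×10³) = 2.783×10⁻⁸ N⁻¹.
So P = 0.00086 / 2.783×10⁻⁸ = 30.9 kN.
σ_{magnesium alloy} = P/A₂ = 30900/900 = 34.34 MPa, tensile.

σ ≈ 34.3 MPa (tensile)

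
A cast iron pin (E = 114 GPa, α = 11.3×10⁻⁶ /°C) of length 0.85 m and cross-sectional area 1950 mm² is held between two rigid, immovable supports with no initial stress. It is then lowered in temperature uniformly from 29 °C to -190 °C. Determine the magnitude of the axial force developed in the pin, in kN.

With zero net strain, σ = E·αΔT = 114 GPa × 11.3×10⁻⁶ × 219 = 282.1 MPa.
P = AEαΔT = 1950 × 114×10³ × 11.3×10⁻⁶ × 219 = 550.1 kN (tensile).

P ≈ 550 kN (tensile)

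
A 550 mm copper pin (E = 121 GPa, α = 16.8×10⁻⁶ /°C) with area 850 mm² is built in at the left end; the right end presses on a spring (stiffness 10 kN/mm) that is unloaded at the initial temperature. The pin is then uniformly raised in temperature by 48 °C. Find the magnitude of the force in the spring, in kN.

P ≈ 4.21 kN

If the spring were absent the pin would lengthen by αΔT L = 16.8×10⁻⁶ × 48 × 550 = 0.4435 mm.
With a force P in the spring, the elastic change of the pin is PL/(AE) and that of the spring is P/k; compatibility requires their sum to equal δ_free.
P [ L/(AE) + 1/k ] = δ_free → P [ 550/(850×121×10³) + 1/(10×10³) ] = 0.4435.
P = 0.4435 / 0.0001053 = 4210 N.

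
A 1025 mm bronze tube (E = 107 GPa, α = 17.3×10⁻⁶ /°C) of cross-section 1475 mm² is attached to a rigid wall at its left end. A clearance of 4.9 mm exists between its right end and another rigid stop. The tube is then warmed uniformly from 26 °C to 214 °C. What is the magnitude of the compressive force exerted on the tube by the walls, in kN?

If the wall were absent the tube would grow by αΔT L = 17.3×10⁻⁶ × 188 × 1025 = 3.334 mm.
Since δ_free = 3.33 mm is less than the 4.9 mm gap, the tube never touches the wall. No axial force develops.

P ≈ 0 kN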